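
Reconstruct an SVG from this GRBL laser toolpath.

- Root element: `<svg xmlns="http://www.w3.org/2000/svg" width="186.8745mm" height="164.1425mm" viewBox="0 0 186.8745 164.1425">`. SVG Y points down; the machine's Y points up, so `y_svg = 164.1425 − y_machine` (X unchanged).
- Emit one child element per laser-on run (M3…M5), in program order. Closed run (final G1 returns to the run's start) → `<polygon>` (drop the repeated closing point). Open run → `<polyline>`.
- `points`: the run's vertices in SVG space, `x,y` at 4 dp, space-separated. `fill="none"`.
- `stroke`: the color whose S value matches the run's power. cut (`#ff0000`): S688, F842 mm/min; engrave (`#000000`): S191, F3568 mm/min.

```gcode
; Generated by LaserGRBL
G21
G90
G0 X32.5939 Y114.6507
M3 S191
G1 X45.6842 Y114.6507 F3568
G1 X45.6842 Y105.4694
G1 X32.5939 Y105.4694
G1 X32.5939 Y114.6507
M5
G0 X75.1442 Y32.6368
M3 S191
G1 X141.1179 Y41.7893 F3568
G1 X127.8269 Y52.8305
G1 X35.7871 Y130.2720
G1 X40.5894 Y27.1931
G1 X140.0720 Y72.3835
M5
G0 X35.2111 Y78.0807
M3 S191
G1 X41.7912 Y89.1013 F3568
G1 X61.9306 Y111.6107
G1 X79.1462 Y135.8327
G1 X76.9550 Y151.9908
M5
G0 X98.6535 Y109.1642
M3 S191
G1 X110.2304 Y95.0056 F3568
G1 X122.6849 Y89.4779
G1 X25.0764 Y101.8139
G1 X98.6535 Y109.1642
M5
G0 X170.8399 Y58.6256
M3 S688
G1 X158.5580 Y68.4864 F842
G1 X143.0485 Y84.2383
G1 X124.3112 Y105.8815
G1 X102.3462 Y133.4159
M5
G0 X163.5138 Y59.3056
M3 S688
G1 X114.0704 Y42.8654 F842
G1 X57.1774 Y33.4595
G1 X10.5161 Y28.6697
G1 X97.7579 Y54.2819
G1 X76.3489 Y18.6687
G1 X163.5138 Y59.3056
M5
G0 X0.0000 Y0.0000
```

<svg xmlns="http://www.w3.org/2000/svg" width="186.8745mm" height="164.1425mm" viewBox="0 0 186.8745 164.1425">
  <polygon points="32.5939,49.4918 45.6842,49.4918 45.6842,58.6731 32.5939,58.6731" fill="none" stroke="#000000"/>
  <polyline points="75.1442,131.5057 141.1179,122.3532 127.8269,111.3120 35.7871,33.8705 40.5894,136.9494 140.0720,91.7590" fill="none" stroke="#000000"/>
  <polyline points="35.2111,86.0618 41.7912,75.0412 61.9306,52.5318 79.1462,28.3098 76.9550,12.1517" fill="none" stroke="#000000"/>
  <polygon points="98.6535,54.9783 110.2304,69.1369 122.6849,74.6646 25.0764,62.3286" fill="none" stroke="#000000"/>
  <polyline points="170.8399,105.5169 158.5580,95.6561 143.0485,79.9042 124.3112,58.2610 102.3462,30.7266" fill="none" stroke="#ff0000"/>
  <polygon points="163.5138,104.8369 114.0704,121.2771 57.1774,130.6830 10.5161,135.4728 97.7579,109.8606 76.3489,145.4738" fill="none" stroke="#ff0000"/>
</svg>

Machine Y-up, SVG Y-down with viewBox height 164.1425, so y_svg = 164.1425 − y_machine; X carries over.

Run 1: power S191 maps to stroke `#000000` (engrave). The run returns to its start, so emit a `<polygon>` with points (Y-flipped): 32.5939,49.4918 45.6842,49.4918 45.6842,58.6731 32.5939,58.6731.

Run 2: the run's S191 means `#000000` (engrave). The run is open, so emit a `<polyline>` with points (Y-flipped): 75.1442,131.5057 141.1179,122.3532 127.8269,111.3120 35.7871,33.8705 40.5894,136.9494 140.0720,91.7590.

Run 3: power S191 maps to stroke `#000000` (engrave). The run is open, so emit a `<polyline>` with points (Y-flipped): 35.2111,86.0618 41.7912,75.0412 61.9306,52.5318 79.1462,28.3098 76.9550,12.1517.

Run 4: power S191 maps to stroke `#000000` (engrave). The run returns to its start, so emit a `<polygon>` with points (Y-flipped): 98.6535,54.9783 110.2304,69.1369 122.6849,74.6646 25.0764,62.3286.

Run 5: S688 ⇒ cut layer `#ff0000`. The run is open, so emit a `<polyline>` with points (Y-flipped): 170.8399,105.5169 158.5580,95.6561 143.0485,79.9042 124.3112,58.2610 102.3462,30.7266.

Run 6: the run's S688 means `#ff0000` (cut). The run returns to its start, so emit a `<polygon>` with points (Y-flipped): 163.5138,104.8369 114.0704,121.2771 57.1774,130.6830 10.5161,135.4728 97.7579,109.8606 76.3489,145.4738.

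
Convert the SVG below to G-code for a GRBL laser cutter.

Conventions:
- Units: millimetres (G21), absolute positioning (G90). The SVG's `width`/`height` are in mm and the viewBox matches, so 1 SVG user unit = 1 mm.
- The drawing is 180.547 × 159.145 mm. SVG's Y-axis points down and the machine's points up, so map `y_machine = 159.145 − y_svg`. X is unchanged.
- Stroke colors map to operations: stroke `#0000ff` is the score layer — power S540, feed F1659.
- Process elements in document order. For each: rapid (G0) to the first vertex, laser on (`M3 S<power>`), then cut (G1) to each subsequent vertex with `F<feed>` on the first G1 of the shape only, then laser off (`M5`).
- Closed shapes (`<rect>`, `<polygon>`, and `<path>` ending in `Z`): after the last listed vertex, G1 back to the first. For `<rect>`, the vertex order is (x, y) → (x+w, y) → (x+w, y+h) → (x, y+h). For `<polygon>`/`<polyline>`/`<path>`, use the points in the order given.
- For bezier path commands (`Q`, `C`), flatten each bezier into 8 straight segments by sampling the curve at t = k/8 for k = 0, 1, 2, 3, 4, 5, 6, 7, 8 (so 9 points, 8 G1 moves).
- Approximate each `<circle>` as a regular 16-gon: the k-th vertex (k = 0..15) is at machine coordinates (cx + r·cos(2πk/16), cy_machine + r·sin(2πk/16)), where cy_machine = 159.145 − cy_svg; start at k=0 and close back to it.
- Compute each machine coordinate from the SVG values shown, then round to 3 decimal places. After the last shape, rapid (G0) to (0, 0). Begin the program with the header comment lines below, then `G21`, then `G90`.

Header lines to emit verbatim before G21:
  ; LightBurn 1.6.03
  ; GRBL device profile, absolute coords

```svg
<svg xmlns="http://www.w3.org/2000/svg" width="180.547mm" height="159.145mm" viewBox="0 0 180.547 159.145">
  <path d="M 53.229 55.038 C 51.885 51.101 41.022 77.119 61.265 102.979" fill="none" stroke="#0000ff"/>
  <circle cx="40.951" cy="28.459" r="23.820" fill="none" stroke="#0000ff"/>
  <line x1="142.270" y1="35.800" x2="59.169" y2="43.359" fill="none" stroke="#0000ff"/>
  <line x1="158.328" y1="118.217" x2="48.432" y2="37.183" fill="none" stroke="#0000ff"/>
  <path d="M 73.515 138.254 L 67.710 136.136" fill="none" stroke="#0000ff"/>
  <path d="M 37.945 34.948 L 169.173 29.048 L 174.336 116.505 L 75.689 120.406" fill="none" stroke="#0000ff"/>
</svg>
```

; LightBurn 1.6.03
; GRBL device profile, absolute coords
G21
G90
G0 X53.229 Y104.107
M3 S540
G1 X52.358 Y104.238 F1659
G1 X51.071 Y101.914
G1 X49.844 Y97.487
G1 X49.152 Y91.310
G1 X49.472 Y83.737
G1 X51.280 Y75.120
G1 X55.053 Y65.812
G1 X61.265 Y56.166
M5
G0 X64.771 Y130.686
M3 S540
G1 X62.958 Y139.802 F1659
G1 X57.794 Y147.529
G1 X50.067 Y152.693
G1 X40.951 Y154.506
G1 X31.835 Y152.693
G1 X24.108 Y147.529
G1 X18.944 Y139.802
G1 X17.131 Y130.686
G1 X18.944 Y121.570
G1 X24.108 Y113.843
G1 X31.835 Y108.679
G1 X40.951 Y106.866
G1 X50.067 Y108.679
G1 X57.794 Y113.843
G1 X62.958 Y121.570
G1 X64.771 Y130.686
M5
G0 X142.270 Y123.345
M3 S540
G1 X59.169 Y115.786 F1659
M5
G0 X158.328 Y40.928
M3 S540
G1 X48.432 Y121.962 F1659
M5
G0 X73.515 Y20.891
M3 S540
G1 X67.710 Y23.009 F1659
M5
G0 X37.945 Y124.197
M3 S540
G1 X169.173 Y130.097 F1659
G1 X174.336 Y42.640
G1 X75.689 Y38.739
M5
G0 X0.000 Y0.000

viewBox `0 0 180.547 159.145` with mm width/height → 1 unit = 1 mm. Flip: y_m = 159.145 − y_svg.

**Shape 1** — `<path>` cubic bezier, stroke `#0000ff` → score (S540, F1659). Control points (SVG): P0=(53.229,55.038), P1=(51.885,51.101), P2=(41.022,77.119), P3=(61.265,102.979); sampled at t=k/8. Machine vertices: (53.229,104.107) → (52.358,104.238) → (51.071,101.914) → (49.844,97.487) → (49.152,91.310) → (49.472,83.737) → (51.280,75.120) → (55.053,65.812) → (61.265,56.166). Open path.

**Shape 2** — `<circle>` circle, stroke `#0000ff` → score (S540, F1659). Machine vertices: (64.771,130.686) → (62.958,139.802) → (57.794,147.529) → (50.067,152.693) → (40.951,154.506) → (31.835,152.693) → (24.108,147.529) → (18.944,139.802) → (17.131,130.686) → (18.944,121.570) → (24.108,113.843) → (31.835,108.679) → (40.951,106.866) → (50.067,108.679) → (57.794,113.843) → (62.958,121.570) → (64.771,130.686). Closed: final G1 returns to the first vertex.

**Shape 3** — `<line>` line segment, stroke `#0000ff` → score (S540, F1659). Machine vertices: (142.270,123.345) → (59.169,115.786). Open path.

**Shape 4** — `<line>` line segment, stroke `#0000ff` → score (S540, F1659). Machine vertices: (158.328,40.928) → (48.432,121.962). Open path.

**Shape 5** — `<path>` line segment, stroke `#0000ff` → score (S540, F1659). Machine vertices: (73.515,20.891) → (67.710,23.009). Open path.

**Shape 6** — `<path>` open polyline, stroke `#0000ff` → score (S540, F1659). Machine vertices: (37.945,124.197) → (169.173,130.097) → (174.336,42.640) → (75.689,38.739). Open path.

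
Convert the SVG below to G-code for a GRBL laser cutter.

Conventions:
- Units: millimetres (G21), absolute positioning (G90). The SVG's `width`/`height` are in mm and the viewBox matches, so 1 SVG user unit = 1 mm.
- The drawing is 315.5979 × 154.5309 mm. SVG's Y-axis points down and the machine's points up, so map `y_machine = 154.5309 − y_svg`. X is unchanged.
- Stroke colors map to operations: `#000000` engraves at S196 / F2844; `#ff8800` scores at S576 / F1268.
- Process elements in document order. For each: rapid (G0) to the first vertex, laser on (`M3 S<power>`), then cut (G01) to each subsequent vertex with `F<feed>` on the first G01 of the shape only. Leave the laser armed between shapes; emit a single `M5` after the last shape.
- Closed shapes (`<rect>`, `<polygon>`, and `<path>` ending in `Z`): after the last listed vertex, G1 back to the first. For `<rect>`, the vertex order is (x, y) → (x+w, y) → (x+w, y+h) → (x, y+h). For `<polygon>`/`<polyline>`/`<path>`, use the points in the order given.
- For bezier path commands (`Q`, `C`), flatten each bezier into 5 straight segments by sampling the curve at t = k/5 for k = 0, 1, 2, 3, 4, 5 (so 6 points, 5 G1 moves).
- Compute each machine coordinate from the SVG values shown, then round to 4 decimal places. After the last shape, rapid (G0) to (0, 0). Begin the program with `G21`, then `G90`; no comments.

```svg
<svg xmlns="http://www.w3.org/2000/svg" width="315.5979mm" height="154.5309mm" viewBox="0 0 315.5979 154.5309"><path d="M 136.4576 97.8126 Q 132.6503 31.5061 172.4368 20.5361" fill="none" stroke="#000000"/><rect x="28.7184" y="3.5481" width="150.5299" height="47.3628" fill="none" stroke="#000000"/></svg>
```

Since the viewBox matches the mm dimensions, user units are millimetres directly. The only transform is the Y-flip y_m = 154.5309 − y_svg.

Shape 1 is a quadratic bezier drawn with `<path>`. Its stroke #000000 means engrave at S196, F2844. After flipping Y the toolpath is (136.4576,56.7183) → (136.6784,81.0274) → (140.3868,100.9097) → (147.5826,116.3650) → (158.2660,127.3933) → (172.4368,133.9948).

Shape 2 is a rectangle drawn with `<rect>`. Its stroke #000000 means engrave at S196, F2844. After flipping Y the toolpath is (28.7184,150.9828) → (179.2483,150.9828) → (179.2483,103.6200) → (28.7184,103.6200) → (28.7184,150.9828), returning to the start.

G21
G90
G0 X136.4576 Y56.7183
M3 S196
G01 X136.6784 Y81.0274 F2844
G01 X140.3868 Y100.9097
G01 X147.5826 Y116.3650
G01 X158.2660 Y127.3933
G01 X172.4368 Y133.9948
G0 X28.7184 Y150.9828
M3 S196
G01 X179.2483 Y150.9828 F2844
G01 X179.2483 Y103.6200
G01 X28.7184 Y103.6200
G01 X28.7184 Y150.9828
M5
G0 X0.0000 Y0.0000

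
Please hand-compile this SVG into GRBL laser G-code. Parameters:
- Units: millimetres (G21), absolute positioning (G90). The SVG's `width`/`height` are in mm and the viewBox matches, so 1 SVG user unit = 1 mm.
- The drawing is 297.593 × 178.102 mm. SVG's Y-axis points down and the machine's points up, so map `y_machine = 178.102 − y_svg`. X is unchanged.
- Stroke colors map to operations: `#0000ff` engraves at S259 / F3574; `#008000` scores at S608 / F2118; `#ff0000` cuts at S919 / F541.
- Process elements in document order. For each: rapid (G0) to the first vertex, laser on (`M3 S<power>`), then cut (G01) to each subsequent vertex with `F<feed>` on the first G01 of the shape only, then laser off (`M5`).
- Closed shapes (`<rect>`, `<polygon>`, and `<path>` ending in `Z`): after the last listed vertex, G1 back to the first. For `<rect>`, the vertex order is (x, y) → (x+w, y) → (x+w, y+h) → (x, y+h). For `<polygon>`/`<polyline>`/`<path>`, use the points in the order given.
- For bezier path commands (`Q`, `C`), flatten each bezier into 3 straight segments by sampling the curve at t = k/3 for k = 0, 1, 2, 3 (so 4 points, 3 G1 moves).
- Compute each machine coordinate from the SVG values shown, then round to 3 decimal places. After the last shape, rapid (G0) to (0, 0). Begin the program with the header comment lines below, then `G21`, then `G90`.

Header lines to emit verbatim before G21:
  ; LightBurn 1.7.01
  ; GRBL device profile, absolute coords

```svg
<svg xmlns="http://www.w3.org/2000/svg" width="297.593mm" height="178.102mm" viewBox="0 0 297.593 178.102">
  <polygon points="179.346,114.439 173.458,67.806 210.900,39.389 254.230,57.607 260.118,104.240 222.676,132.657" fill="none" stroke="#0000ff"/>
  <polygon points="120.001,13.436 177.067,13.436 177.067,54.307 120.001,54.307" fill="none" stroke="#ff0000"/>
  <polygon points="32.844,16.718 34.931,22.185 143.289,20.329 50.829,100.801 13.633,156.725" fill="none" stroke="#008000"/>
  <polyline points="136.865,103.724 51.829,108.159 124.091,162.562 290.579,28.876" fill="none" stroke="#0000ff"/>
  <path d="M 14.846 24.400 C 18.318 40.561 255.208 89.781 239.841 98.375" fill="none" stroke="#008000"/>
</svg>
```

viewBox `0 0 297.593 178.102` with mm width/height → 1 unit = 1 mm. Flip: y_m = 178.102 − y_svg.

**Shape 1** — `<polygon>` regular polygon, stroke `#0000ff` → engrave (S259, F3574). Machine vertices: (179.346,63.663) → (173.458,110.296) → (210.900,138.713) → (254.230,120.495) → (260.118,73.862) → (222.676,45.445) → (179.346,63.663). Closed: final G1 returns to the first vertex.

**Shape 2** — `<polygon>` rectangle, stroke `#ff0000` → cut (S919, F541). Machine vertices: (120.001,164.666) → (177.067,164.666) → (177.067,123.795) → (120.001,123.795) → (120.001,164.666). Closed: final G1 returns to the first vertex.

**Shape 3** — `<polygon>` closed polygon, stroke `#008000` → score (S608, F2118). Machine vertices: (32.844,161.384) → (34.931,155.917) → (143.289,157.773) → (50.829,77.301) → (13.633,21.377) → (32.844,161.384). Closed: final G1 returns to the first vertex.

**Shape 4** — `<polyline>` open polyline, stroke `#0000ff` → engrave (S259, F3574). Machine vertices: (136.865,74.378) → (51.829,69.943) → (124.091,15.540) → (290.579,149.226). Open path.

**Shape 5** — `<path>` cubic bezier, stroke `#008000` → score (S608, F2118). Control points (SVG): P0=(14.846,24.400), P1=(18.318,40.561), P2=(255.208,89.781), P3=(239.841,98.375); sampled at t=k/3. Machine vertices: (14.846,153.702) → (78.136,129.250) → (189.110,99.134) → (239.841,79.727). Open path.

; LightBurn 1.7.01
; GRBL device profile, absolute coords
G21
G90
G0 X179.346 Y63.663
M3 S259
G01 X173.458 Y110.296 F3574
G01 X210.900 Y138.713
G01 X254.230 Y120.495
G01 X260.118 Y73.862
G01 X222.676 Y45.445
G01 X179.346 Y63.663
M5
G0 X120.001 Y164.666
M3 S919
G01 X177.067 Y164.666 F541
G01 X177.067 Y123.795
G01 X120.001 Y123.795
G01 X120.001 Y164.666
M5
G0 X32.844 Y161.384
M3 S608
G01 X34.931 Y155.917 F2118
G01 X143.289 Y157.773
G01 X50.829 Y77.301
G01 X13.633 Y21.377
G01 X32.844 Y161.384
M5
G0 X136.865 Y74.378
M3 S259
G01 X51.829 Y69.943 F3574
G01 X124.091 Y15.540
G01 X290.579 Y149.226
M5
G0 X14.846 Y153.702
M3 S608
G01 X78.136 Y129.250 F2118
G01 X189.110 Y99.134
G01 X239.841 Y79.727
M5
G0 X0.000 Y0.000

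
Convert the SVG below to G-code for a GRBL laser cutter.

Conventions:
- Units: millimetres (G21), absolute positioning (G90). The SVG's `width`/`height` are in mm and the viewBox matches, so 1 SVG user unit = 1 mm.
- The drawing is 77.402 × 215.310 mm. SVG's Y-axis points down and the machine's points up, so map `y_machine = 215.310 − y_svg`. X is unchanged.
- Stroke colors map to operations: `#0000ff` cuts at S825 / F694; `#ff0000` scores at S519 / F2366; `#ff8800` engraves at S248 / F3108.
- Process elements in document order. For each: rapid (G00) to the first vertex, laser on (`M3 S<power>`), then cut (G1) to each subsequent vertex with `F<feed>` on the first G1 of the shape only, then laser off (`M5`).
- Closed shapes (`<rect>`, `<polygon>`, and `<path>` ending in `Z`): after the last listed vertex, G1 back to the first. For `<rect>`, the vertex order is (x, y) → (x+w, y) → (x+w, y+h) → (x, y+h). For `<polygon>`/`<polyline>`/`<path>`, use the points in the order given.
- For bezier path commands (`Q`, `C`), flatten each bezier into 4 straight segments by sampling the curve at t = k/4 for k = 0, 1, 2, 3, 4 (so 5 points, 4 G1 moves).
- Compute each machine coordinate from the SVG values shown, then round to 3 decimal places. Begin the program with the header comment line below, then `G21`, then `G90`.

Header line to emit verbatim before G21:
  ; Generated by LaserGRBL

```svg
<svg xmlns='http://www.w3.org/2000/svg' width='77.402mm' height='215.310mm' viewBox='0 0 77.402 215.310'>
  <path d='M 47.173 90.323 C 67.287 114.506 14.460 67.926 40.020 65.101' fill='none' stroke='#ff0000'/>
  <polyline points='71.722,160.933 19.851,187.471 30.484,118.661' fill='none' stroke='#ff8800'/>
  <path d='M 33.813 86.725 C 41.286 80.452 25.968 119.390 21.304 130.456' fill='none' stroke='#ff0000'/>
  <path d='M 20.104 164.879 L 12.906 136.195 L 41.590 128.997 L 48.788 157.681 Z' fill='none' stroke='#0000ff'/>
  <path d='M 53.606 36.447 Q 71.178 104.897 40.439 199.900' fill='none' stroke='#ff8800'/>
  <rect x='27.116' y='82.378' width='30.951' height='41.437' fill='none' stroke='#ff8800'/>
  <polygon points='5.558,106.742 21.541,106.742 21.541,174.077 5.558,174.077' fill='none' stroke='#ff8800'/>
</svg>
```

1 u = 1 mm; y_m = 215.310 − y.

[1] `<path>` cubic bezier, #ff0000→score S519 F2366: (47.173,124.987) → (50.947,118.328) → (41.554,127.470) → (33.183,141.676) → (40.020,150.209)

[2] `<polyline>` open polyline, #ff8800→engrave S248 F3108: (71.722,54.377) → (19.851,27.839) → (30.484,96.649)

[3] `<path>` cubic bezier, #ff0000→score S519 F2366: (33.813,128.585) → (35.667,125.955) → (32.110,113.222) → (26.277,97.238) → (21.304,84.854)

[4] `<path>` regular polygon, #0000ff→cut S825 F694: (20.104,50.431) → (12.906,79.115) → (41.590,86.313) → (48.788,57.629) → (20.104,50.431) (closed)

[5] `<path>` quadratic bezier, #ff8800→engrave S248 F3108: (53.606,178.863) → (59.373,142.978) → (59.100,103.775) → (52.789,61.252) → (40.439,15.410)

[6] `<rect>` rectangle, #ff8800→engrave S248 F3108: (27.116,132.932) → (58.067,132.932) → (58.067,91.495) → (27.116,91.495) → (27.116,132.932) (closed)

[7] `<polygon>` rectangle, #ff8800→engrave S248 F3108: (5.558,108.568) → (21.541,108.568) → (21.541,41.233) → (5.558,41.233) → (5.558,108.568) (closed)

; Generated by LaserGRBL
G21
G90
G00 X47.173 Y124.987
M3 S519
G1 X50.947 Y118.328 F2366
G1 X41.554 Y127.470
G1 X33.183 Y141.676
G1 X40.020 Y150.209
M5
G00 X71.722 Y54.377
M3 S248
G1 X19.851 Y27.839 F3108
G1 X30.484 Y96.649
M5
G00 X33.813 Y128.585
M3 S519
G1 X35.667 Y125.955 F2366
G1 X32.110 Y113.222
G1 X26.277 Y97.238
G1 X21.304 Y84.854
M5
G00 X20.104 Y50.431
M3 S825
G1 X12.906 Y79.115 F694
G1 X41.590 Y86.313
G1 X48.788 Y57.629
G1 X20.104 Y50.431
M5
G00 X53.606 Y178.863
M3 S248
G1 X59.373 Y142.978 F3108
G1 X59.100 Y103.775
G1 X52.789 Y61.252
G1 X40.439 Y15.410
M5
G00 X27.116 Y132.932
M3 S248
G1 X58.067 Y132.932 F3108
G1 X58.067 Y91.495
G1 X27.116 Y91.495
G1 X27.116 Y132.932
M5
G00 X5.558 Y108.568
M3 S248
G1 X21.541 Y108.568 F3108
G1 X21.541 Y41.233
G1 X5.558 Y41.233
G1 X5.558 Y108.568
M5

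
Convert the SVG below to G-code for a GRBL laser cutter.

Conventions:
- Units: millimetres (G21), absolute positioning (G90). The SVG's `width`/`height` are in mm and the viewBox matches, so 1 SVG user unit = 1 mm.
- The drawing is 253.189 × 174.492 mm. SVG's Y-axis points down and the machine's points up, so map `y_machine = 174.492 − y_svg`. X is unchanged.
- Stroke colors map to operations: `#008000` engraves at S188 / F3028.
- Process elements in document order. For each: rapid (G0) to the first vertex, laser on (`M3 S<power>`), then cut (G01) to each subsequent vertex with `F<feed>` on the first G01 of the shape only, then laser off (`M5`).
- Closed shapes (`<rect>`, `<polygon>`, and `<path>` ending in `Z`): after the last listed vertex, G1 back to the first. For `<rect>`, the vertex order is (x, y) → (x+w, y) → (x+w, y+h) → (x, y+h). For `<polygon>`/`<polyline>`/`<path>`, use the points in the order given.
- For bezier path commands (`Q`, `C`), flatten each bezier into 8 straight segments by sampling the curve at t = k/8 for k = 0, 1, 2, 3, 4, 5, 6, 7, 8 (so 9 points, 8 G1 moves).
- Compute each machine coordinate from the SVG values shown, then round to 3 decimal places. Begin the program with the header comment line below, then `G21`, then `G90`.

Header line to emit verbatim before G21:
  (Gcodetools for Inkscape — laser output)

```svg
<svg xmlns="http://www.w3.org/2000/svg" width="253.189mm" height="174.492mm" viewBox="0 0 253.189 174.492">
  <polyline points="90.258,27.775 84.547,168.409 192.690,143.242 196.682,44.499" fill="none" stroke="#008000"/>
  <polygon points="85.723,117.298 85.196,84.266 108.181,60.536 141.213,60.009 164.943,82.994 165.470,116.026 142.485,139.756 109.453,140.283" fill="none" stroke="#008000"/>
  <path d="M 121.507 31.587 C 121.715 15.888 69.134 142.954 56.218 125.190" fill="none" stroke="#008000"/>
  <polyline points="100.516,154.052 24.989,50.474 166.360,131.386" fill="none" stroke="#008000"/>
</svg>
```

(Gcodetools for Inkscape — laser output)
G21
G90
G0 X90.258 Y146.717
M3 S188
G01 X84.547 Y6.083 F3028
G01 X192.690 Y31.250
G01 X196.682 Y129.993
M5
G0 X85.723 Y57.194
M3 S188
G01 X85.196 Y90.226 F3028
G01 X108.181 Y113.956
G01 X141.213 Y114.483
G01 X164.943 Y91.498
G01 X165.470 Y58.466
G01 X142.485 Y34.736
G01 X109.453 Y34.209
G01 X85.723 Y57.194
M5
G0 X121.507 Y142.905
M3 S188
G01 X119.291 Y142.662 F3028
G01 X113.210 Y132.404
G01 X104.346 Y115.504
G01 X93.784 Y95.329
G01 X82.607 Y75.252
G01 X71.898 Y58.641
G01 X62.740 Y48.868
G01 X56.218 Y49.302
M5
G0 X100.516 Y20.440
M3 S188
G01 X24.989 Y124.018 F3028
G01 X166.360 Y43.106
M5

1 u = 1 mm; y_m = 174.492 − y.

[1] `<polyline>` open polyline, #008000→engrave S188 F3028: (90.258,146.717) → (84.547,6.083) → (192.690,31.250) → (196.682,129.993)

[2] `<polygon>` regular polygon, #008000→engrave S188 F3028: (85.723,57.194) → (85.196,90.226) → (108.181,113.956) → (141.213,114.483) → (164.943,91.498) → (165.470,58.466) → (142.485,34.736) → (109.453,34.209) → (85.723,57.194) (closed)

[3] `<path>` cubic bezier, #008000→engrave S188 F3028: (121.507,142.905) → (119.291,142.662) → (113.210,132.404) → (104.346,115.504) → (93.784,95.329) → (82.607,75.252) → (71.898,58.641) → (62.740,48.868) → (56.218,49.302)

[4] `<polyline>` open polyline, #008000→engrave S188 F3028: (100.516,20.440) → (24.989,124.018) → (166.360,43.106)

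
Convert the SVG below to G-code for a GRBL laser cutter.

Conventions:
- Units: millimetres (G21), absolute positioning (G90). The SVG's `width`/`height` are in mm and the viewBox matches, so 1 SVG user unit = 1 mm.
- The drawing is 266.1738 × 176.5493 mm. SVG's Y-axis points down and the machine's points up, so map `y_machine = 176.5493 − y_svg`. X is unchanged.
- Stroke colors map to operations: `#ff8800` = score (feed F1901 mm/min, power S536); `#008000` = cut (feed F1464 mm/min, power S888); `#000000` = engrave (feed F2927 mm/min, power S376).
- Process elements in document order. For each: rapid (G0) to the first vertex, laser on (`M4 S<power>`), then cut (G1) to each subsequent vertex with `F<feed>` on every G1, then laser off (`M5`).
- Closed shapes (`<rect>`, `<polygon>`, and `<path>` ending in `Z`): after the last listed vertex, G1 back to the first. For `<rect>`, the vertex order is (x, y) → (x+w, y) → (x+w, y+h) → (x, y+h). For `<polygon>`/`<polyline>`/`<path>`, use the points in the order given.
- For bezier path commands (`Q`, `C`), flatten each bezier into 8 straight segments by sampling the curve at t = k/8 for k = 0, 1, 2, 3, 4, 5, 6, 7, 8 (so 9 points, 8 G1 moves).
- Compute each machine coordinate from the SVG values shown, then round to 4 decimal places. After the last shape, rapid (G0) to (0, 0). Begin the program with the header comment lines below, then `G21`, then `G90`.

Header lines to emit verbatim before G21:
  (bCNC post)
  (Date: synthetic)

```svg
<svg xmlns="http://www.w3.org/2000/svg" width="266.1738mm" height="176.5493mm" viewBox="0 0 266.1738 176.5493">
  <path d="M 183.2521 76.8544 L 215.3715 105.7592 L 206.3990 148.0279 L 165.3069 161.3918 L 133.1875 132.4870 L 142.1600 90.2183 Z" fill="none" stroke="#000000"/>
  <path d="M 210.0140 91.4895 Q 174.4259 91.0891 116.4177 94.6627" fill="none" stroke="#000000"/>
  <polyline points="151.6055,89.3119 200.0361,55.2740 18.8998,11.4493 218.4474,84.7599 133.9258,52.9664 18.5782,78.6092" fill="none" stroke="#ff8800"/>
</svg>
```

1 u = 1 mm; y_m = 176.5493 − y.

[1] `<path>` regular polygon, #000000→engrave S376 F2927: (183.2521,99.6949) → (215.3715,70.7901) → (206.3990,28.5214) → (165.3069,15.1575) → (133.1875,44.0623) → (142.1600,86.3310) → (183.2521,99.6949) (closed)

[2] `<path>` quadratic bezier, #000000→engrave S376 F2927: (210.0140,85.0598) → (200.7667,85.0978) → (190.8187,85.0116) → (180.1701,84.8013) → (168.8209,84.4667) → (156.7710,84.0080) → (144.0205,83.4250) → (130.5694,82.7179) → (116.4177,81.8866)

[3] `<polyline>` open polyline, #ff8800→score S536 F1901: (151.6055,87.2374) → (200.0361,121.2753) → (18.8998,165.1000) → (218.4474,91.7894) → (133.9258,123.5829) → (18.5782,97.9401)

(bCNC post)
(Date: synthetic)
G21
G90
G0 X183.2521 Y99.6949
M4 S376
G1 X215.3715 Y70.7901 F2927
G1 X206.3990 Y28.5214 F2927
G1 X165.3069 Y15.1575 F2927
G1 X133.1875 Y44.0623 F2927
G1 X142.1600 Y86.3310 F2927
G1 X183.2521 Y99.6949 F2927
M5
G0 X210.0140 Y85.0598
M4 S376
G1 X200.7667 Y85.0978 F2927
G1 X190.8187 Y85.0116 F2927
G1 X180.1701 Y84.8013 F2927
G1 X168.8209 Y84.4667 F2927
G1 X156.7710 Y84.0080 F2927
G1 X144.0205 Y83.4250 F2927
G1 X130.5694 Y82.7179 F2927
G1 X116.4177 Y81.8866 F2927
M5
G0 X151.6055 Y87.2374
M4 S536
G1 X200.0361 Y121.2753 F1901
G1 X18.8998 Y165.1000 F1901
G1 X218.4474 Y91.7894 F1901
G1 X133.9258 Y123.5829 F1901
G1 X18.5782 Y97.9401 F1901
M5
G0 X0.0000 Y0.0000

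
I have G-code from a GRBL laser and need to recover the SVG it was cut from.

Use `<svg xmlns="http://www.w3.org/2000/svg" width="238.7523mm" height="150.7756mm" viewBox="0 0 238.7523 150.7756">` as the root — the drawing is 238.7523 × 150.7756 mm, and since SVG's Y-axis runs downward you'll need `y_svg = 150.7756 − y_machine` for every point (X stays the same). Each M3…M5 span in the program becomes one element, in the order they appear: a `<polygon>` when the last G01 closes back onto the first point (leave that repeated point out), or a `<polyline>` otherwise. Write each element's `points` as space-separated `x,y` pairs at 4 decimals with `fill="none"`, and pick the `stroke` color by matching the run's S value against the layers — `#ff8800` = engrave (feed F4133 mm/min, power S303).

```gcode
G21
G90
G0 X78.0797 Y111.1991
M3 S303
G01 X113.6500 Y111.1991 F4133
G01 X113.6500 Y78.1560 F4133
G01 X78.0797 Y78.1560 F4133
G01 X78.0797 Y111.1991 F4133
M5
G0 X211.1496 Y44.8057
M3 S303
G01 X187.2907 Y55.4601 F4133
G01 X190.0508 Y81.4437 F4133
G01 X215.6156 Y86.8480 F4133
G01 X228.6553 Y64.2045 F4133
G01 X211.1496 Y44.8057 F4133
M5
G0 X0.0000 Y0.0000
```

Machine Y-up, SVG Y-down with viewBox height 150.7756, so y_svg = 150.7756 − y_machine; X carries over. Every run uses S303, so all elements get stroke `#ff8800` (engrave).

Run 1: The run returns to its start, so emit a `<polygon>` with points (Y-flipped): 78.0797,39.5765 113.6500,39.5765 113.6500,72.6196 78.0797,72.6196.

Run 2: The run returns to its start, so emit a `<polygon>` with points (Y-flipped): 211.1496,105.9699 187.2907,95.3155 190.0508,69.3319 215.6156,63.9276 228.6553,86.5711.

<svg xmlns="http://www.w3.org/2000/svg" width="238.7523mm" height="150.7756mm" viewBox="0 0 238.7523 150.7756">
  <polygon points="78.0797,39.5765 113.6500,39.5765 113.6500,72.6196 78.0797,72.6196" fill="none" stroke="#ff8800"/>
  <polygon points="211.1496,105.9699 187.2907,95.3155 190.0508,69.3319 215.6156,63.9276 228.6553,86.5711" fill="none" stroke="#ff8800"/>
</svg>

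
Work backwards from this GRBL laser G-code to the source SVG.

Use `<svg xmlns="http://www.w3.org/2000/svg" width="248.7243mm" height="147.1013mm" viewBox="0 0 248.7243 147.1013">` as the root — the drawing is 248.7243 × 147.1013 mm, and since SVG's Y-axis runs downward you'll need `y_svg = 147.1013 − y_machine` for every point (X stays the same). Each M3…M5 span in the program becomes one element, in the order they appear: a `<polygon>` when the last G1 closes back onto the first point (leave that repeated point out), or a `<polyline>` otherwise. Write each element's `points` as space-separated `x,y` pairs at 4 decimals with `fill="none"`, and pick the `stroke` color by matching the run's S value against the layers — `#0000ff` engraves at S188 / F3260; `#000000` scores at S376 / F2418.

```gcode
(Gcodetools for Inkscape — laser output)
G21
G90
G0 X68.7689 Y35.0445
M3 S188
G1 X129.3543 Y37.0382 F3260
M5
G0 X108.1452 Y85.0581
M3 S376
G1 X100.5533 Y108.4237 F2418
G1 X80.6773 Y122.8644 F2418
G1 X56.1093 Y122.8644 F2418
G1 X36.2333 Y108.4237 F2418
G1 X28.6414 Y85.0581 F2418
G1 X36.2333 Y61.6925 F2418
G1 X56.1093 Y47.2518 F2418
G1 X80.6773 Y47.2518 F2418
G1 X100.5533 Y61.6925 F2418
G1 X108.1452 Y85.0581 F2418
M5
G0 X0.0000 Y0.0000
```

<svg xmlns="http://www.w3.org/2000/svg" width="248.7243mm" height="147.1013mm" viewBox="0 0 248.7243 147.1013">
  <polyline points="68.7689,112.0568 129.3543,110.0631" fill="none" stroke="#0000ff"/>
  <polygon points="108.1452,62.0432 100.5533,38.6776 80.6773,24.2369 56.1093,24.2369 36.2333,38.6776 28.6414,62.0432 36.2333,85.4088 56.1093,99.8495 80.6773,99.8495 100.5533,85.4088" fill="none" stroke="#000000"/>
</svg>

Machine Y-up, SVG Y-down with viewBox height 147.1013, so y_svg = 147.1013 − y_machine; X carries over.

Run 1: power S188 maps to stroke `#0000ff` (engrave). The run is open, so emit a `<polyline>` with points (Y-flipped): 68.7689,112.0568 129.3543,110.0631.

Run 2: S376 ⇒ score layer `#000000`. The run returns to its start, so emit a `<polygon>` with points (Y-flipped): 108.1452,62.0432 100.5533,38.6776 80.6773,24.2369 56.1093,24.2369 36.2333,38.6776 28.6414,62.0432 36.2333,85.4088 56.1093,99.8495 80.6773,99.8495 100.5533,85.4088.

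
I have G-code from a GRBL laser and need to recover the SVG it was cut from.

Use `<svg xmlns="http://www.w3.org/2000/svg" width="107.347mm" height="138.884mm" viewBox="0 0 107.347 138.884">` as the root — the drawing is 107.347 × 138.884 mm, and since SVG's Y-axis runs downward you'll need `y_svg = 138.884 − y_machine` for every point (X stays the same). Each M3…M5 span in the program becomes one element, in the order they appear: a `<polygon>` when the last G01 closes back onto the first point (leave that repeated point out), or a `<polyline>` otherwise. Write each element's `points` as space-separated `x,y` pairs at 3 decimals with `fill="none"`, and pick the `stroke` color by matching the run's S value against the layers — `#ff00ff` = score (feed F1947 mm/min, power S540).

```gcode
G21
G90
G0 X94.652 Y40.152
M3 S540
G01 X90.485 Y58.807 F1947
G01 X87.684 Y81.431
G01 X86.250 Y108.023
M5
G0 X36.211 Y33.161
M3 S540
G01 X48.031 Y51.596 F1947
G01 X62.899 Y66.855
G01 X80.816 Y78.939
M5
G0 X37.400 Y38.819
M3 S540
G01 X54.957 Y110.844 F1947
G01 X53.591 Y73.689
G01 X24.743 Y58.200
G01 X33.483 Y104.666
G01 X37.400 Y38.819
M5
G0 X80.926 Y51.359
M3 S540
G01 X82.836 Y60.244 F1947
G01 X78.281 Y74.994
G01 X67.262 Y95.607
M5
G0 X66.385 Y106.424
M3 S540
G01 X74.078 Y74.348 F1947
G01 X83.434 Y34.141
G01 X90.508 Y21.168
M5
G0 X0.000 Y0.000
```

y_svg = 138.884 − y_m. Every run uses S540, so all elements get stroke `#ff00ff` (score).

[1] open run; points: 94.652,98.732 90.485,80.077 87.684,57.453 86.250,30.861

[2] open run; points: 36.211,105.723 48.031,87.288 62.899,72.029 80.816,59.945

[3] closed run; points: 37.400,100.065 54.957,28.040 53.591,65.195 24.743,80.684 33.483,34.218

[4] open run; points: 80.926,87.525 82.836,78.640 78.281,63.890 67.262,43.277

[5] open run; points: 66.385,32.460 74.078,64.536 83.434,104.743 90.508,117.716

<svg xmlns="http://www.w3.org/2000/svg" width="107.347mm" height="138.884mm" viewBox="0 0 107.347 138.884">
  <polyline points="94.652,98.732 90.485,80.077 87.684,57.453 86.250,30.861" fill="none" stroke="#ff00ff"/>
  <polyline points="36.211,105.723 48.031,87.288 62.899,72.029 80.816,59.945" fill="none" stroke="#ff00ff"/>
  <polygon points="37.400,100.065 54.957,28.040 53.591,65.195 24.743,80.684 33.483,34.218" fill="none" stroke="#ff00ff"/>
  <polyline points="80.926,87.525 82.836,78.640 78.281,63.890 67.262,43.277" fill="none" stroke="#ff00ff"/>
  <polyline points="66.385,32.460 74.078,64.536 83.434,104.743 90.508,117.716" fill="none" stroke="#ff00ff"/>
</svg>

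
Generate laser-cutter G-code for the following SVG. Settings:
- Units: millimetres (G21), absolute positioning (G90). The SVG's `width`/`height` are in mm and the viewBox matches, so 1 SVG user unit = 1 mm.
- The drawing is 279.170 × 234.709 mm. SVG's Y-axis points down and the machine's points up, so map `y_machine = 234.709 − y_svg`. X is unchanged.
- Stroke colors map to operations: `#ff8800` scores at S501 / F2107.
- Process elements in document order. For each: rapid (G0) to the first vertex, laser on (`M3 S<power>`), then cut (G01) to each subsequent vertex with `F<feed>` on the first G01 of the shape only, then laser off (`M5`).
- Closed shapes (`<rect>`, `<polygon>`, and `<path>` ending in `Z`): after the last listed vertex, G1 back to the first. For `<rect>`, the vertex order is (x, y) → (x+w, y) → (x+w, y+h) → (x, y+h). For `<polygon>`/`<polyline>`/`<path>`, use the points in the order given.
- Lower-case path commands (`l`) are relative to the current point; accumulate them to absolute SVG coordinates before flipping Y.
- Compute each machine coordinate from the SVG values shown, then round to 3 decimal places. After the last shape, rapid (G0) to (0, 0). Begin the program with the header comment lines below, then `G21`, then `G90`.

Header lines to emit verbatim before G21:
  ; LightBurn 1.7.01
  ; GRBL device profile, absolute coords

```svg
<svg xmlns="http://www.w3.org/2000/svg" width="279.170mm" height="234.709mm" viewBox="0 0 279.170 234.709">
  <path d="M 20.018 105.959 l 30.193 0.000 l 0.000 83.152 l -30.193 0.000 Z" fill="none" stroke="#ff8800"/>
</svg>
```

1 u = 1 mm; y_m = 234.709 − y.

[1] `<path>` rectangle, #ff8800→score S501 F2107: (20.018,128.750) → (50.211,128.750) → (50.211,45.598) → (20.018,45.598) → (20.018,128.750) (closed)

; LightBurn 1.7.01
; GRBL device profile, absolute coords
G21
G90
G0 X20.018 Y128.750
M3 S501
G01 X50.211 Y128.750 F2107
G01 X50.211 Y45.598
G01 X20.018 Y45.598
G01 X20.018 Y128.750
M5
G0 X0.000 Y0.000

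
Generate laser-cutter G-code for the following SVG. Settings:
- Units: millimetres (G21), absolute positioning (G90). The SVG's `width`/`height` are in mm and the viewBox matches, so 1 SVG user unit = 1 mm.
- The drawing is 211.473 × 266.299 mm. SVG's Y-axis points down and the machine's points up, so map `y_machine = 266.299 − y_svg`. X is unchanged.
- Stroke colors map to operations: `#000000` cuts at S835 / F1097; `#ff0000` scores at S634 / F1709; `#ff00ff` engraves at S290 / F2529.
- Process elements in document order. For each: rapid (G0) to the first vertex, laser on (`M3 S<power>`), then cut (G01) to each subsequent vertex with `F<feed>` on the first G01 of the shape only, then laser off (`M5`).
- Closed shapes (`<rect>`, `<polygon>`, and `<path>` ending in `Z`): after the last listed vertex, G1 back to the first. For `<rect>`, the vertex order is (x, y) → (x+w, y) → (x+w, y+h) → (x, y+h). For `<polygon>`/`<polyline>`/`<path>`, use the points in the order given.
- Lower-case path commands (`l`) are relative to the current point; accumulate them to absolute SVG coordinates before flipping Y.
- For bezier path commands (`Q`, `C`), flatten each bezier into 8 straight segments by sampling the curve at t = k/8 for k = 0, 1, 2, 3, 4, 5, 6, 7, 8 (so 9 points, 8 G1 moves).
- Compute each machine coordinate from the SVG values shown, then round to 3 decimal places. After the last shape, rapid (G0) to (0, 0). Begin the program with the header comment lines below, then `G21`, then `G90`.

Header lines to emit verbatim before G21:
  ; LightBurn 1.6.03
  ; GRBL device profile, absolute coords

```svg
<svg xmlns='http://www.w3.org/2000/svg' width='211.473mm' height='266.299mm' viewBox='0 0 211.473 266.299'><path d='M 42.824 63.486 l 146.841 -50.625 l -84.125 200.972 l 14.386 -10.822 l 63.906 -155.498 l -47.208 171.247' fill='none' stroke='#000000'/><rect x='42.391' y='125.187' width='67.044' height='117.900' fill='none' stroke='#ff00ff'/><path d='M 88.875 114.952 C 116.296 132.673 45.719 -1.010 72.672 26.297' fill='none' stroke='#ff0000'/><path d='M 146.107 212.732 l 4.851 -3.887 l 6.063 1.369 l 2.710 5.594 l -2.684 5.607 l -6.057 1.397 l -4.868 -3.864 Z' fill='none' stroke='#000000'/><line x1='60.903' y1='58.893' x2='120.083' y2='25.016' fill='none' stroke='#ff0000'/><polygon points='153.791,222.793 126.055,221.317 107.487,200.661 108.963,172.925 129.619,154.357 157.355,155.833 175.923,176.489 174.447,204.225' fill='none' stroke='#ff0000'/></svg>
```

; LightBurn 1.6.03
; GRBL device profile, absolute coords
G21
G90
G0 X42.824 Y202.813
M3 S835
G01 X189.665 Y253.438 F1097
G01 X105.540 Y52.466
G01 X119.926 Y63.288
G01 X183.832 Y218.786
G01 X136.624 Y47.539
M5
G0 X42.391 Y141.112
M3 S290
G01 X109.435 Y141.112 F2529
G01 X109.435 Y23.212
G01 X42.391 Y23.212
G01 X42.391 Y141.112
M5
G0 X88.875 Y151.347
M3 S634
G01 X94.946 Y151.189 F1709
G01 X94.121 Y161.563
G01 X88.692 Y178.811
G01 X80.949 Y199.269
G01 X73.184 Y219.279
G01 X67.689 Y235.178
G01 X66.754 Y243.306
G01 X72.672 Y240.002
M5
G0 X146.107 Y53.567
M3 S835
G01 X150.958 Y57.454 F1097
G01 X157.021 Y56.085
G01 X159.731 Y50.491
G01 X157.047 Y44.884
G01 X150.990 Y43.487
G01 X146.122 Y47.351
G01 X146.107 Y53.567
M5
G0 X60.903 Y207.406
M3 S634
G01 X120.083 Y241.283 F1709
M5
G0 X153.791 Y43.506
M3 S634
G01 X126.055 Y44.982 F1709
G01 X107.487 Y65.638
G01 X108.963 Y93.374
G01 X129.619 Y111.942
G01 X157.355 Y110.466
G01 X175.923 Y89.810
G01 X174.447 Y62.074
G01 X153.791 Y43.506
M5
G0 X0.000 Y0.000

viewBox `0 0 211.473 266.299` with mm width/height → 1 unit = 1 mm. Flip: y_m = 266.299 − y_svg.

**Shape 1** — `<path>` open polyline, stroke `#000000` → cut (S835, F1097). Machine vertices: (42.824,202.813) → (189.665,253.438) → (105.540,52.466) → (119.926,63.288) → (183.832,218.786) → (136.624,47.539). Open path.

**Shape 2** — `<rect>` rectangle, stroke `#ff00ff` → engrave (S290, F2529). Machine vertices: (42.391,141.112) → (109.435,141.112) → (109.435,23.212) → (42.391,23.212) → (42.391,141.112). Closed: final G1 returns to the first vertex.

**Shape 3** — `<path>` cubic bezier, stroke `#ff0000` → score (S634, F1709). Control points (SVG): P0=(88.875,114.952), P1=(116.296,132.673), P2=(45.719,-1.010), P3=(72.672,26.297); sampled at t=k/8. Machine vertices: (88.875,151.347) → (94.946,151.189) → (94.121,161.563) → (88.692,178.811) → (80.949,199.269) → (73.184,219.279) → (67.689,235.178) → (66.754,243.306) → (72.672,240.002). Open path.

**Shape 4** — `<path>` regular polygon, stroke `#000000` → cut (S835, F1097). Machine vertices: (146.107,53.567) → (150.958,57.454) → (157.021,56.085) → (159.731,50.491) → (157.047,44.884) → (150.990,43.487) → (146.122,47.351) → (146.107,53.567). Closed: final G1 returns to the first vertex.

**Shape 5** — `<line>` line segment, stroke `#ff0000` → score (S634, F1709). Machine vertices: (60.903,207.406) → (120.083,241.283). Open path.

**Shape 6** — `<polygon>` regular polygon, stroke `#ff0000` → score (S634, F1709). Machine vertices: (153.791,43.506) → (126.055,44.982) → (107.487,65.638) → (108.963,93.374) → (129.619,111.942) → (157.355,110.466) → (175.923,89.810) → (174.447,62.074) → (153.791,43.506). Closed: final G1 returns to the first vertex.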